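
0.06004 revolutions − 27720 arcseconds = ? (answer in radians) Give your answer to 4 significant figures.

0.06004 rev = 0.377242 rad and 27720 arcsec = 0.134390 rad.
0.377242 − 0.134390 ≈ 0.2429 rad.

0.2429 rad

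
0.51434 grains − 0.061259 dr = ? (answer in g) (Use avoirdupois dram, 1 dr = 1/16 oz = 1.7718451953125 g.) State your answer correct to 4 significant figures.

-0.07521 g

0.51434 gr = 0.0333287 g and 0.061259 dr = 0.108541 g.
0.0333287 − 0.108541 ≈ -0.07521 g.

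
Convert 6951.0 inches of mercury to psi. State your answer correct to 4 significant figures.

3414 psi

1 inch of mercury = 0.491154 psi.
So 6951.0 × 0.491154 ≈ 3414 psi.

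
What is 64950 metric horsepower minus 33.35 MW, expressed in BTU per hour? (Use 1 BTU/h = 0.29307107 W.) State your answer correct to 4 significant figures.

4.921 × 10^7 BTU/h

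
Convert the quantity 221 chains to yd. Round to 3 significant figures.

1 chain = 22.0000 yd.
Then 221 × 22.0000 ≈ 4860 yd.

4860 yd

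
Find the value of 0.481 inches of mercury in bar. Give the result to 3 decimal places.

0.016 bar

1 inHg = 0.0338639 bar.
0.481 × 0.0338639 ≈ 0.016 bar.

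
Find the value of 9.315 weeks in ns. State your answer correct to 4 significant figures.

5.634e+15 ns

1 week = 6.04800e+14 ns.
Then 9.315 × 6.04800e+14 ≈ 5.634e+15 ns.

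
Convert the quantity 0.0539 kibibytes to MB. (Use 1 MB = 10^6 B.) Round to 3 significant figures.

1 KiB = 0.00102400 megabytes.
Then 0.0539 × 0.00102400 ≈ 5.52 × 10^-5 MB.

5.52 × 10^-5 MB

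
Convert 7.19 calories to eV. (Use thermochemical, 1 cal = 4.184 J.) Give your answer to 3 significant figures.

1.88 × 10^20 eV

1 calorie = 2.61145 × 10^19 eV.
So 7.19 × 2.61145 × 10^19 ≈ 1.88 × 10^20 eV.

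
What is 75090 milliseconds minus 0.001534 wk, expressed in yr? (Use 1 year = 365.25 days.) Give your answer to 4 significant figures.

-2.702 × 10^-5 yr

75090 ms = 2.37946 × 10^-6 yr and 0.001534 wk = 2.93990 × 10^-5 yr.
2.37946 × 10^-6 − 2.93990 × 10^-5 ≈ -2.702 × 10^-5 yr.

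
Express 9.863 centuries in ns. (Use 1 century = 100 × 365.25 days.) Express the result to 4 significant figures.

1 century = 3.15576 × 10^18 ns.
Then 9.863 × 3.15576 × 10^18 ≈ 3.113 × 10^19 ns.

3.113 × 10^19 ns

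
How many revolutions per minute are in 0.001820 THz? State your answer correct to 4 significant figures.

1.092e+11 rpm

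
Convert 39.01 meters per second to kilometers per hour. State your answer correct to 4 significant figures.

140.4 km/h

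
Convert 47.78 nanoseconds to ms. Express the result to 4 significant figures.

4.778 × 10^-5 milliseconds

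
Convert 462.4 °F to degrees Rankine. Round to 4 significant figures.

°R = °F + 459.67.
Applying the formula gives 922.1 °R.

922.1 degrees Rankine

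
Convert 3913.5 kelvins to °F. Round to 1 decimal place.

K = (°F + 459.67) × 5/9.
Applying the formula gives 6584.6 °F.

6584.6 °F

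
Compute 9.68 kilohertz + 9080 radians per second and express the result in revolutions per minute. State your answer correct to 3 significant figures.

9.68 kHz = 580800 rpm and 9080 rad/s = 86707.6 rpm.
580800 + 86707.6 ≈ 668000 rpm.

668000 revolutions per minute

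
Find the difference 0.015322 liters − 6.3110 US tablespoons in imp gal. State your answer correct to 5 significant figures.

0.015322 L = 0.00337037 imp gal and 6.3110 US tbsp = 0.0205274 imp gal.
0.00337037 − 0.0205274 ≈ -0.017157 imp gal.

-0.017157 imp gal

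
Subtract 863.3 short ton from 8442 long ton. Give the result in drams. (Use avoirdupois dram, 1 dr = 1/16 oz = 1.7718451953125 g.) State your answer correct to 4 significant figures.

4.399 × 10^9 dr

8442 long ton = 4.84098 × 10^9 dr and 863.3 short ton = 4.42010 × 10^8 dr.
4.84098 × 10^9 − 4.42010 × 10^8 ≈ 4.399 × 10^9 dr.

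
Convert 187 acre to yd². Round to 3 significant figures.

905000 square yards

1 acre = 4840.00 square yards.
Then 187 × 4840.00 ≈ 905000 yd².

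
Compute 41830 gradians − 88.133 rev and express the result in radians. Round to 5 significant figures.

103.31 rad

41830 grad = 657.064 rad and 88.133 rev = 553.756 rad.
657.064 − 553.756 ≈ 103.31 rad.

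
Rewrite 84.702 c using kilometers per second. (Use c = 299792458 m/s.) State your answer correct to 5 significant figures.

1 c = 299792 km/s.
Thus 84.702 × 299792 ≈ 2.5393e+7 km/s.

2.5393e+7 km/s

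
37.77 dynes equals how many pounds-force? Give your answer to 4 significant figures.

1 dyne = 2.24809 × 10^-6 lbf.
Thus 37.77 × 2.24809 × 10^-6 ≈ 8.491 × 10^-5 lbf.

8.491 × 10^-5 lbf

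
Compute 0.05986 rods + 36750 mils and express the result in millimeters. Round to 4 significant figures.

1234 mm

0.05986 rod = 301.048 mm and 36750 mil = 933.450 mm.
301.048 + 933.450 ≈ 1234 mm.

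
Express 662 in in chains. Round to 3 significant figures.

1 in = 0.00126263 chains.
Then 662 × 0.00126263 ≈ 0.836 chain.

0.836 chain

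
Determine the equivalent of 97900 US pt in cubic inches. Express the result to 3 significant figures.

1 US pint = 28.8750 in³.
Then 97900 × 28.8750 ≈ 2.83e+6 in³.

2.83e+6 cubic inches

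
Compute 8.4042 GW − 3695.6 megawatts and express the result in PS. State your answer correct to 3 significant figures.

8.4042 GW = 1.14265 × 10^7 PS and 3695.6 MW = 5.02462 × 10^6 PS.
1.14265 × 10^7 − 5.02462 × 10^6 ≈ 6.40 × 10^6 PS.

6.40 × 10^6 PS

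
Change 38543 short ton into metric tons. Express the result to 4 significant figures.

1 short ton = 0.907185 t.
So 38543 × 0.907185 ≈ 34970 t.

34970 metric tons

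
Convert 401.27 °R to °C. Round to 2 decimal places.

°R = (°C + 273.15) × 9/5.
Applying the formula gives -50.22 °C.

-50.22 °C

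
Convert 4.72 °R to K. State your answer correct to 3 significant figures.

°R = K × 9/5.
Applying the formula gives 2.62 K.

2.62 kelvins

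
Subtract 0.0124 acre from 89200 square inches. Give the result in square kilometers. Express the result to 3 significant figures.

89200 in² = 5.75483e-5 km² and 0.0124 acre = 5.01810e-5 km².
5.75483e-5 − 5.01810e-5 ≈ 7.37e-6 km².

7.37e-6 km²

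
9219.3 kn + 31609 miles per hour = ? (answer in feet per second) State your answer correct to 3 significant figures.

9219.3 kn = 15560.4 ft/s and 31609 mph = 46359.9 ft/s.
15560.4 + 46359.9 ≈ 61900 ft/s.

61900 ft/s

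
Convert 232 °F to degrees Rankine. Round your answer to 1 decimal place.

°R = °F + 459.67.
Applying the formula gives 691.7 °R.

691.7 degrees Rankine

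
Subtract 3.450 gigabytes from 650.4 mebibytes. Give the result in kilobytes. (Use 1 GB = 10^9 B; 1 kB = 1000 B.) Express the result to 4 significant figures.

-2.768 × 10^6 kilobytes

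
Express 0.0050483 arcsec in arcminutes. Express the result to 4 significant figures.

8.414e-5 arcminutes

1 arcsec = 0.0166667 arcmin.
So 0.0050483 × 0.0166667 ≈ 8.414e-5 arcmin.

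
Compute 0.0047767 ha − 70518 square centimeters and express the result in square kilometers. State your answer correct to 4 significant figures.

4.072 × 10^-5 square kilometers

0.0047767 ha = 4.77670 × 10^-5 km² and 70518 cm² = 7.05180 × 10^-6 km².
4.77670 × 10^-5 − 7.05180 × 10^-6 ≈ 4.072 × 10^-5 km².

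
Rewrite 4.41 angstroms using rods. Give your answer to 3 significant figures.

1 Å = 1.98839e-11 rod.
Thus 4.41 × 1.98839e-11 ≈ 8.77e-11 rod.

8.77e-11 rod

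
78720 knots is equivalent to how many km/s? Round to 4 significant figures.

1 kn = 0.000514444 km/s.
So 78720 × 0.000514444 ≈ 40.50 km/s.

40.50 km/s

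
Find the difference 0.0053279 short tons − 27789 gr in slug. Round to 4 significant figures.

0.0053279 short ton = 0.331192 slug and 27789 gr = 0.123387 slug.
0.331192 − 0.123387 ≈ 0.2078 slug.

0.2078 slug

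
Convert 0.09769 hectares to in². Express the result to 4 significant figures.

1 hectare = 1.55000 × 10^7 square inches.
Then 0.09769 × 1.55000 × 10^7 ≈ 1.514 × 10^6 in².

1.514 × 10^6 in²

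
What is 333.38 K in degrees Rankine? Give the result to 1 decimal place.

°R = K × 9/5.
Applying the formula gives 600.1 °R.

600.1 °R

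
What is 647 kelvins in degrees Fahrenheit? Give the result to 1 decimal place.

K = (°F + 459.67) × 5/9.
Applying the formula gives 704.9 °F.

704.9 degrees Fahrenheit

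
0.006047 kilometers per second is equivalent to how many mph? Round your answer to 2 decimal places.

1 kilometer per second = 2236.94 mph.
0.006047 × 2236.94 ≈ 13.53 mph.

13.53 miles per hour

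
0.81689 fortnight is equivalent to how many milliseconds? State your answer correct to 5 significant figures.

9.8811e+8 ms

1 fortnight = 1.20960e+9 milliseconds.
Thus 0.81689 × 1.20960e+9 ≈ 9.8811e+8 ms.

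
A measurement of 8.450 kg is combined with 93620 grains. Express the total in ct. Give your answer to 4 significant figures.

72580 ct

8.450 kg = 42250.0 ct and 93620 gr = 30332.4 ct.
42250.0 + 30332.4 ≈ 72580 ct.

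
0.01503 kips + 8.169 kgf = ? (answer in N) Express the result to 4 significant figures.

147.0 newtons

0.01503 kip = 66.8568 N and 8.169 kgf = 80.1105 N.
66.8568 + 80.1105 ≈ 147.0 N.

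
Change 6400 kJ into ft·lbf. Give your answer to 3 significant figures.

1 kJ = 737.562 ft·lbf.
Thus 6400 × 737.562 ≈ 4.72 × 10^6 ft·lbf.

4.72 × 10^6 foot-pounds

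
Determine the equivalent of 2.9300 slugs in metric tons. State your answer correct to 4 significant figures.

1 slug = 0.0145939 t.
Then 2.9300 × 0.0145939 ≈ 0.04276 t.

0.04276 t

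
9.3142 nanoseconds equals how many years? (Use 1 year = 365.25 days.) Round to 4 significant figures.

1 ns = 3.16881 × 10^-17 years.
Thus 9.3142 × 3.16881 × 10^-17 ≈ 2.951 × 10^-16 yr.

2.951 × 10^-16 yr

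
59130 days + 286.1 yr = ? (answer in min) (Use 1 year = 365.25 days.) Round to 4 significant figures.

2.356 × 10^8 min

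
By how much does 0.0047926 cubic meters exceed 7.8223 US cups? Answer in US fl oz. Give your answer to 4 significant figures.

99.48 US fluid ounces

0.0047926 m³ = 162.057 US fl oz and 7.8223 US cup = 62.5784 US fl oz.
162.057 − 62.5784 ≈ 99.48 US fl oz.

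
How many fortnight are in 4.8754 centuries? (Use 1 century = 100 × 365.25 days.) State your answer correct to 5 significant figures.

12720 fortnights

1 century = 2608.93 fortnights.
So 4.8754 × 2608.93 ≈ 12720 fortnight.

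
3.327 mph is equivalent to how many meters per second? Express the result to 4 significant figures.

1 mile per hour = 0.447040 m/s.
Thus 3.327 × 0.447040 ≈ 1.487 m/s.

1.487 m/s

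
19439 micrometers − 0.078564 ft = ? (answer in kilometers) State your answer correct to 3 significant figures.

-4.51e-6 km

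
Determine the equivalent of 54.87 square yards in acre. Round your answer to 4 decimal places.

0.0113 acre

1 square yard = 0.000206612 acre.
Then 54.87 × 0.000206612 ≈ 0.0113 acre.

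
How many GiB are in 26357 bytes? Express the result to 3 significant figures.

1 B = 9.31323e-10 GiB.
26357 × 9.31323e-10 ≈ 2.45e-5 GiB.

2.45e-5 GiB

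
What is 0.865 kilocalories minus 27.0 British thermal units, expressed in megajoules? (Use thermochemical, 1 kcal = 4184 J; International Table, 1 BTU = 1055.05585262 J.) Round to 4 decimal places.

0.865 kcal = 0.00361916 MJ and 27.0 BTU = 0.0284865 MJ.
0.00361916 − 0.0284865 ≈ -0.0249 MJ.

-0.0249 MJ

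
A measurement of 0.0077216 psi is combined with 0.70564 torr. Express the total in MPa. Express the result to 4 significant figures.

0.0001473 MPa

0.0077216 psi = 5.32386 × 10^-5 MPa and 0.70564 torr = 9.40776 × 10^-5 MPa.
5.32386 × 10^-5 + 9.40776 × 10^-5 ≈ 0.0001473 MPa.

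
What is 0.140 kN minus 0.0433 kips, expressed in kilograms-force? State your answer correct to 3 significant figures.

0.140 kN = 14.2760 kgf and 0.0433 kip = 19.6405 kgf.
14.2760 − 19.6405 ≈ -5.36 kgf.

-5.36 kgf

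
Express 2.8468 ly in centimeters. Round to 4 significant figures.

1 light-year = 9.46073e+17 centimeters.
Thus 2.8468 × 9.46073e+17 ≈ 2.693e+18 cm.

2.693e+18 centimeters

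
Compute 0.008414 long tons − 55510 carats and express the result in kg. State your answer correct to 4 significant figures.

-2.553 kg

0.008414 long ton = 8.54902 kg and 55510 ct = 11.1020 kg.
8.54902 − 11.1020 ≈ -2.553 kg.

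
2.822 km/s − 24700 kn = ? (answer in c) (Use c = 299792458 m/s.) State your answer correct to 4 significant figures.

-3.297 × 10^-5 times the speed of light

2.822 km/s = 9.41318 × 10^-6 c and 24700 kn = 4.23852 × 10^-5 c.
9.41318 × 10^-6 − 4.23852 × 10^-5 ≈ -3.297 × 10^-5 c.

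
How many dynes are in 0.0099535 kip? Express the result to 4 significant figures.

1 kip = 4.44822e+8 dyn.
So 0.0099535 × 4.44822e+8 ≈ 4.428e+6 dyn.

4.428e+6 dyn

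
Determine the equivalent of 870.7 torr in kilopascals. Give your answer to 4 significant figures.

116.1 kilopascals

1 torr = 0.133322 kPa.
So 870.7 × 0.133322 ≈ 116.1 kPa.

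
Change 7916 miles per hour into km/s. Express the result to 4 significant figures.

1 mph = 0.000447040 km/s.
So 7916 × 0.000447040 ≈ 3.539 km/s.

3.539 km/s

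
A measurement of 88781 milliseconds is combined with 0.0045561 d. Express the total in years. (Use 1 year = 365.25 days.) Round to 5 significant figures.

1.5287 × 10^-5 years

88781 ms = 2.81330 × 10^-6 yr and 0.0045561 d = 1.24739 × 10^-5 yr.
2.81330 × 10^-6 + 1.24739 × 10^-5 ≈ 1.5287 × 10^-5 yr.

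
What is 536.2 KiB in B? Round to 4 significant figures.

1 KiB = 1024.00 B.
Thus 536.2 × 1024.00 ≈ 549100 B.

549100 bytes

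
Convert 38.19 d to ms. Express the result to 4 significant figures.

1 day = 8.64000 × 10^7 ms.
So 38.19 × 8.64000 × 10^7 ≈ 3.300 × 10^9 ms.

3.300 × 10^9 milliseconds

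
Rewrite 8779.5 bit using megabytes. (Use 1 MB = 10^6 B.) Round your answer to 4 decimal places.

1 bit = 1.25000 × 10^-7 megabytes.
Thus 8779.5 × 1.25000 × 10^-7 ≈ 0.0011 MB.

0.0011 megabytes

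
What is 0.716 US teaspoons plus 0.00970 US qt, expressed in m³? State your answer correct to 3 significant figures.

1.27 × 10^-5 m³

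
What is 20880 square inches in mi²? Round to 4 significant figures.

5.201e-6 mi²

1 in² = 2.49098e-10 square miles.
Then 20880 × 2.49098e-10 ≈ 5.201e-6 mi².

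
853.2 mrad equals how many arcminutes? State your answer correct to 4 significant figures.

2933 arcminutes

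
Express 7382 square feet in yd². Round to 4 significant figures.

820.2 yd²

1 square foot = 0.111111 yd².
So 7382 × 0.111111 ≈ 820.2 yd².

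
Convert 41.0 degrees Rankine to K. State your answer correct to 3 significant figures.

°R = K × 9/5.
Applying the formula gives 22.8 K.

22.8 K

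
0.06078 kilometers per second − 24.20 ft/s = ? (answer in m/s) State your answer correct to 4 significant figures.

53.40 m/s

0.06078 km/s = 60.7800 m/s and 24.20 ft/s = 7.37616 m/s.
60.7800 − 7.37616 ≈ 53.40 m/s.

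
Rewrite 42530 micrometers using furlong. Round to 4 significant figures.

0.0002114 furlong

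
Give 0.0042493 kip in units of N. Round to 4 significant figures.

1 kip = 4448.22 N.
Thus 0.0042493 × 4448.22 ≈ 18.90 N.

18.90 N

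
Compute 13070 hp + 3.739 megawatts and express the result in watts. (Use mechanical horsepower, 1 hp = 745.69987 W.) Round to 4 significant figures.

1.349e+7 W

13070 hp = 9.74630e+6 W and 3.739 MW = 3.73900e+6 W.
9.74630e+6 + 3.73900e+6 ≈ 1.349e+7 W.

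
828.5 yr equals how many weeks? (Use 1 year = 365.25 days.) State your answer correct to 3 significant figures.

1 yr = 52.1786 wk.
828.5 × 52.1786 ≈ 43200 wk.

43200 wk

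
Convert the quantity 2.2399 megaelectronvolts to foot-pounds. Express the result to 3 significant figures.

2.65 × 10^-13 foot-pounds

1 megaelectronvolt = 1.18170 × 10^-13 foot-pounds.
Then 2.2399 × 1.18170 × 10^-13 ≈ 2.65 × 10^-13 ft·lbf.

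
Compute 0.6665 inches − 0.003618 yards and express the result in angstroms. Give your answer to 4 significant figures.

1.362 × 10^8 Å

0.6665 in = 1.69291 × 10^8 Å and 0.003618 yd = 3.30830 × 10^7 Å.
1.69291 × 10^8 − 3.30830 × 10^7 ≈ 1.362 × 10^8 Å.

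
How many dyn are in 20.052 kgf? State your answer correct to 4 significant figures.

1.966 × 10^7 dyn

1 kilogram-force = 980665 dyn.
Then 20.052 × 980665 ≈ 1.966 × 10^7 dyn.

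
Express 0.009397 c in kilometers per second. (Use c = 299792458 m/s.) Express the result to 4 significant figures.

1 c = 299792 km/s.
Then 0.009397 × 299792 ≈ 2817 km/s.

2817 kilometers per second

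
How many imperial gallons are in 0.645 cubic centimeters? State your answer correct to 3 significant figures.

1 cm³ = 0.000219969 imp gal.
So 0.645 × 0.000219969 ≈ 0.000142 imp gal.

0.000142 imp gal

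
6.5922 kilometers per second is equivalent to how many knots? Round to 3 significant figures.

1 kilometer per second = 1943.84 kn.
Then 6.5922 × 1943.84 ≈ 12800 kn.

12800 kn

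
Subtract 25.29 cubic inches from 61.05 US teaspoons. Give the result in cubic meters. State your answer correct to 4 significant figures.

61.05 US tsp = 0.000300911 m³ and 25.29 in³ = 0.000414429 m³.
0.000300911 − 0.000414429 ≈ -0.0001135 m³.

-0.0001135 cubic meters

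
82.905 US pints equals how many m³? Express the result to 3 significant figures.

1 US pint = 0.000473176 m³.
Then 82.905 × 0.000473176 ≈ 0.0392 m³.

0.0392 m³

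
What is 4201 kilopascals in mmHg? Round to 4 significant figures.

1 kilopascal = 7.50062 mmHg.
Then 4201 × 7.50062 ≈ 31510 mmHg.

31510 mmHg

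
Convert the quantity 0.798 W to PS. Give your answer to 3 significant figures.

1 W = 0.00135962 metric horsepower.
So 0.798 × 0.00135962 ≈ 0.00108 PS.

0.00108 PS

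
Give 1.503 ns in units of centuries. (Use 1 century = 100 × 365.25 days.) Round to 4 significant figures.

1 nanosecond = 3.16881 × 10^-19 century.
Then 1.503 × 3.16881 × 10^-19 ≈ 4.763 × 10^-19 century.

4.763 × 10^-19 centuries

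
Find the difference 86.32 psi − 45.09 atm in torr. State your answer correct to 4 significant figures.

86.32 psi = 4464.03 torr and 45.09 atm = 34268.4 torr.
4464.03 − 34268.4 ≈ -29800 torr.

-29800 torr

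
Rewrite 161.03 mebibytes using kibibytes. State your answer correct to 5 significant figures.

164890 KiB

1 MiB = 1024.00 KiB.
Then 161.03 × 1024.00 ≈ 164890 KiB.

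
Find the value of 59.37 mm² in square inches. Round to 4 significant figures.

0.09202 in²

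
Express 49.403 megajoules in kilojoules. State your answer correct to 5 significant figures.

1 MJ = 1000.00 kJ.
Then 49.403 × 1000.00 ≈ 49403 kJ.

49403 kilojoules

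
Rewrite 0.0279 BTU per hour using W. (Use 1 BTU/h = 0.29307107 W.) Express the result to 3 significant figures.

0.00818 W

1 BTU per hour = 0.293071 watts.
0.0279 × 0.293071 ≈ 0.00818 W.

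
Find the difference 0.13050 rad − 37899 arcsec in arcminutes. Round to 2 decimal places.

0.13050 rad = 448.626 arcmin and 37899 arcsec = 631.650 arcmin.
448.626 − 631.650 ≈ -183.02 arcmin.

-183.02 arcmin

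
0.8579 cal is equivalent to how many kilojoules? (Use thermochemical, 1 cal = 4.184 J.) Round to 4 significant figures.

0.003589 kilojoules

1 calorie = 0.00418400 kJ.
So 0.8579 × 0.00418400 ≈ 0.003589 kJ.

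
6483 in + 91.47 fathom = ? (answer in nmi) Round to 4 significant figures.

6483 in = 0.0889137 nmi and 91.47 fathom = 0.0903242 nmi.
0.0889137 + 0.0903242 ≈ 0.1792 nmi.

0.1792 nautical miles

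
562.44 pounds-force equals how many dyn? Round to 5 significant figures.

1 lbf = 444822 dyn.
Thus 562.44 × 444822 ≈ 2.5019e+8 dyn.

2.5019e+8 dyn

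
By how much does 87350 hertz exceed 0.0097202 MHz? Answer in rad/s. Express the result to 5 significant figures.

87350 Hz = 548836 rad/s and 0.0097202 MHz = 61073.8 rad/s.
548836 − 61073.8 ≈ 487760 rad/s.

487760 rad/s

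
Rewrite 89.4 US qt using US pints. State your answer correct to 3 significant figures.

1 US quart = 2.00000 US pt.
Then 89.4 × 2.00000 ≈ 179 US pt.

179 US pt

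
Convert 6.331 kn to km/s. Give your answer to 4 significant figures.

0.003257 km/s

1 knot = 0.000514444 kilometers per second.
Thus 6.331 × 0.000514444 ≈ 0.003257 km/s.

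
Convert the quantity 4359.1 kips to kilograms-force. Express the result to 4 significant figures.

1.977 × 10^6 kilograms-force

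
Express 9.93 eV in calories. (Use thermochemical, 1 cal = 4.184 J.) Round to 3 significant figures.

1 electronvolt = 3.82929e-20 cal.
9.93 × 3.82929e-20 ≈ 3.80e-19 cal.

3.80e-19 calories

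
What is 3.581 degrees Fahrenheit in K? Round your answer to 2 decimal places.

257.36 K

K = (°F + 459.67) × 5/9.
Applying the formula gives 257.36 K.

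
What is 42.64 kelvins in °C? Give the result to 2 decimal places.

-230.51 °C

K = °C + 273.15.
Applying the formula gives -230.51 °C.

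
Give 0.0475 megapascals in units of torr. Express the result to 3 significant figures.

1 megapascal = 7500.62 torr.
Then 0.0475 × 7500.62 ≈ 356 torr.

356 torr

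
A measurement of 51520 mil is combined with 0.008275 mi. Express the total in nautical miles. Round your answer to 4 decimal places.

0.0079 nautical miles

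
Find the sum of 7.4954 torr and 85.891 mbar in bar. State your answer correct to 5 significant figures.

7.4954 torr = 0.00999304 bar and 85.891 mbar = 0.0858910 bar.
0.00999304 + 0.0858910 ≈ 0.095884 bar.

0.095884 bar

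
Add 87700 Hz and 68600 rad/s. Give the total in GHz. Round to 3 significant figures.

87700 Hz = 8.77000e-5 GHz and 68600 rad/s = 1.09180e-5 GHz.
8.77000e-5 + 1.09180e-5 ≈ 9.86e-5 GHz.

9.86e-5 gigahertz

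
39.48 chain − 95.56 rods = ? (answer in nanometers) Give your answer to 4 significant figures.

39.48 chain = 7.94211e+11 nm and 95.56 rod = 4.80590e+11 nm.
7.94211e+11 − 4.80590e+11 ≈ 3.136e+11 nm.

3.136e+11 nm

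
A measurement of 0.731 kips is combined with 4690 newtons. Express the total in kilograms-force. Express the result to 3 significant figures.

810 kgf

0.731 kip = 331.576 kgf and 4690 N = 478.247 kgf.
331.576 + 478.247 ≈ 810 kgf.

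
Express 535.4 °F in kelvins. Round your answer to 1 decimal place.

552.8 kelvins

K = (°F + 459.67) × 5/9.
Applying the formula gives 552.8 K.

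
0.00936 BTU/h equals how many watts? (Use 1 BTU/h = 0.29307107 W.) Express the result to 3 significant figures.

0.00274 W

1 BTU per hour = 0.293071 W.
So 0.00936 × 0.293071 ≈ 0.00274 W.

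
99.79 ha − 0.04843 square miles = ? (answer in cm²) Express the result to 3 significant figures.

8.72e+9 cm²

99.79 ha = 9.97900e+9 cm² and 0.04843 mi² = 1.25433e+9 cm².
9.97900e+9 − 1.25433e+9 ≈ 8.72e+9 cm².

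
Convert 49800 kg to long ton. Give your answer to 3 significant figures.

49.0 long tons

1 kilogram = 0.000984207 long ton.
Thus 49800 × 0.000984207 ≈ 49.0 long ton.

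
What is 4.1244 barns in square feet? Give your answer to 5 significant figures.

4.4395 × 10^-27 square feet

1 barn = 1.07639 × 10^-27 ft².
Thus 4.1244 × 1.07639 × 10^-27 ≈ 4.4395 × 10^-27 ft².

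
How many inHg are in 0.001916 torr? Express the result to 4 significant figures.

7.543 × 10^-5 inHg

1 torr = 0.0393701 inHg.
Then 0.001916 × 0.0393701 ≈ 7.543 × 10^-5 inHg.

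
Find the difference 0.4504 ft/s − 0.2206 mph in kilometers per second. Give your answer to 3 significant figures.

3.87 × 10^-5 km/s

0.4504 ft/s = 0.000137282 km/s and 0.2206 mph = 9.86170 × 10^-5 km/s.
0.000137282 − 9.86170 × 10^-5 ≈ 3.87 × 10^-5 km/s.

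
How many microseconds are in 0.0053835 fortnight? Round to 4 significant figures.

6.512e+9 microseconds

1 fortnight = 1.20960e+12 microseconds.
So 0.0053835 × 1.20960e+12 ≈ 6.512e+9 μs.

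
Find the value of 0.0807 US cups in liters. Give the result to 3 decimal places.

0.019 L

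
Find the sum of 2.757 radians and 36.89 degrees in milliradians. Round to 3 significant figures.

3400 milliradians

2.757 rad = 2757.00 mrad and 36.89 ° = 643.852 mrad.
2757.00 + 643.852 ≈ 3400 mrad.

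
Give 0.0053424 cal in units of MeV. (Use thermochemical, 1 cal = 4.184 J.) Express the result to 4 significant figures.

1.395 × 10^11 megaelectronvolts

1 cal = 2.61145 × 10^13 MeV.
Thus 0.0053424 × 2.61145 × 10^13 ≈ 1.395 × 10^11 MeV.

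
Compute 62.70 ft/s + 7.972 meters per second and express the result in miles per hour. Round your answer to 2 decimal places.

62.70 ft/s = 42.7500 mph and 7.972 m/s = 17.8329 mph.
42.7500 + 17.8329 ≈ 60.58 mph.

60.58 mph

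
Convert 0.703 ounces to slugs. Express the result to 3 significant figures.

1 oz = 0.00194256 slugs.
0.703 × 0.00194256 ≈ 0.00137 slug.

0.00137 slug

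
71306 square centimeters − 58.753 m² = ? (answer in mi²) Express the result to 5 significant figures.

-1.9932e-5 mi²

71306 cm² = 2.75314e-6 mi² and 58.753 m² = 2.26847e-5 mi².
2.75314e-6 − 2.26847e-5 ≈ -1.9932e-5 mi².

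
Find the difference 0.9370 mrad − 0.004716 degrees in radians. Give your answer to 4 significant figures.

0.9370 mrad = 0.000937000 rad and 0.004716 ° = 8.23097e-5 rad.
0.000937000 − 8.23097e-5 ≈ 0.0008547 rad.

0.0008547 radians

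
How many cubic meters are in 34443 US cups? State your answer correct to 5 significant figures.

8.1488 cubic meters

1 US cup = 0.000236588 cubic meters.
Thus 34443 × 0.000236588 ≈ 8.1488 m³.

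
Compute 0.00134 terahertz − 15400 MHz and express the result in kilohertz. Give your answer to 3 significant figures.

0.00134 THz = 1.34000 × 10^6 kHz and 15400 MHz = 1.54000 × 10^7 kHz.
1.34000 × 10^6 − 1.54000 × 10^7 ≈ -1.41 × 10^7 kHz.

-1.41 × 10^7 kilohertz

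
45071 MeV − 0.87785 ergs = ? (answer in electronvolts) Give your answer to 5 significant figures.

45071 MeV = 4.50710 × 10^10 eV and 0.87785 erg = 5.47911 × 10^11 eV.
4.50710 × 10^10 − 5.47911 × 10^11 ≈ -5.0284 × 10^11 eV.

-5.0284 × 10^11 eV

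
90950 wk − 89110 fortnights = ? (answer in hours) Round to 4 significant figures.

90950 wk = 1.52796 × 10^7 h and 89110 fortnight = 2.99410 × 10^7 h.
1.52796 × 10^7 − 2.99410 × 10^7 ≈ -1.466 × 10^7 h.

-1.466 × 10^7 hours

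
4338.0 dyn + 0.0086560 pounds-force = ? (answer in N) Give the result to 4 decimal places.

0.0819 newtons

4338.0 dyn = 0.0433800 N and 0.0086560 lbf = 0.0385038 N.
0.0433800 + 0.0385038 ≈ 0.0819 N.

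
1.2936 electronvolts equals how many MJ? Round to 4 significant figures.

2.073e-25 MJ

1 eV = 1.60218e-25 MJ.
So 1.2936 × 1.60218e-25 ≈ 2.073e-25 MJ.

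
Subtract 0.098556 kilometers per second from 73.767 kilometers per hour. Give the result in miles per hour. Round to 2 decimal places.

-174.63 miles per hour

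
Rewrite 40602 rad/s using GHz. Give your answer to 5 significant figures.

6.4620e-6 gigahertz

1 rad/s = 1.59155e-10 GHz.
Thus 40602 × 1.59155e-10 ≈ 6.4620e-6 GHz.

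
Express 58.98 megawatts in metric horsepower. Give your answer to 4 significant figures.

80190 metric horsepower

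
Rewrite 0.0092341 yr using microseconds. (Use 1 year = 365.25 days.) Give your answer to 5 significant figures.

2.9141e+11 μs

1 year = 3.15576e+13 microseconds.
Thus 0.0092341 × 3.15576e+13 ≈ 2.9141e+11 μs.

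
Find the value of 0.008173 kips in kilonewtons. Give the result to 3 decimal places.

0.036 kN

1 kip = 4.44822 kN.
So 0.008173 × 4.44822 ≈ 0.036 kN.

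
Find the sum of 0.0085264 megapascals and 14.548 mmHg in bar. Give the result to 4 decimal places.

0.1047 bar

0.0085264 MPa = 0.0852640 bar and 14.548 mmHg = 0.0193957 bar.
0.0852640 + 0.0193957 ≈ 0.1047 bar.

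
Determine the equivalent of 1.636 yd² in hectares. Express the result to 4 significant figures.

1 yd² = 8.36127 × 10^-5 ha.
Then 1.636 × 8.36127 × 10^-5 ≈ 0.0001368 ha.

0.0001368 hectares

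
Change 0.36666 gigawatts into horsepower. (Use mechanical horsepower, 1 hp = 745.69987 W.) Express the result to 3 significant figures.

492000 hp

1 gigawatt = 1.34102 × 10^6 hp.
Then 0.36666 × 1.34102 × 10^6 ≈ 492000 hp.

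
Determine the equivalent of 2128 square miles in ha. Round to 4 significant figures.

551100 ha

1 mi² = 258.999 hectares.
Then 2128 × 258.999 ≈ 551100 ha.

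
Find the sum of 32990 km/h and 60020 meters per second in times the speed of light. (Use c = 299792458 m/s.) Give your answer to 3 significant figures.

0.000231 c

32990 km/h = 3.05674e-5 c and 60020 m/s = 0.000200205 c.
3.05674e-5 + 0.000200205 ≈ 0.000231 c.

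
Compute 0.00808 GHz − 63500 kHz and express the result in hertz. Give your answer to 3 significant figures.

-5.54e+7 Hz

0.00808 GHz = 8.08000e+6 Hz and 63500 kHz = 6.35000e+7 Hz.
8.08000e+6 − 6.35000e+7 ≈ -5.54e+7 Hz.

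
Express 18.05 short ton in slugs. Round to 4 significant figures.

1 short ton = 62.1619 slug.
18.05 × 62.1619 ≈ 1122 slug.

1122 slug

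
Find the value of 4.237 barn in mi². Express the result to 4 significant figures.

1.636 × 10^-34 mi²

1 barn = 3.86102 × 10^-35 mi².
4.237 × 3.86102 × 10^-35 ≈ 1.636 × 10^-34 mi².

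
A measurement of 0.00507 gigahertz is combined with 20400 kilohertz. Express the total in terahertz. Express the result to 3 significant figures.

2.55 × 10^-5 THz

0.00507 GHz = 5.07000 × 10^-6 THz and 20400 kHz = 2.04000 × 10^-5 THz.
5.07000 × 10^-6 + 2.04000 × 10^-5 ≈ 2.55 × 10^-5 THz.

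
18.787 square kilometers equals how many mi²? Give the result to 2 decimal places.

7.25 mi²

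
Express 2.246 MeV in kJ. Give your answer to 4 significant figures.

1 megaelectronvolt = 1.60218 × 10^-16 kJ.
So 2.246 × 1.60218 × 10^-16 ≈ 3.598 × 10^-16 kJ.

3.598 × 10^-16 kilojoules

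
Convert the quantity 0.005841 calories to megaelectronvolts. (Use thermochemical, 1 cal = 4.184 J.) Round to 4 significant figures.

1.525 × 10^11 MeV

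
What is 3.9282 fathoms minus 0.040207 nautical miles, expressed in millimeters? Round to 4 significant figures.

-67280 mm

3.9282 fathom = 7183.89 mm and 0.040207 nmi = 74463.4 mm.
7183.89 − 74463.4 ≈ -67280 mm.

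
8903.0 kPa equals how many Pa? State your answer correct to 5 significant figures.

8.9030 × 10^6 Pa

1 kPa = 1000.00 pascals.
Thus 8903.0 × 1000.00 ≈ 8.9030 × 10^6 Pa.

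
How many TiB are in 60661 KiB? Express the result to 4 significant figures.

1 KiB = 9.31323 × 10^-10 TiB.
Then 60661 × 9.31323 × 10^-10 ≈ 5.649 × 10^-5 TiB.

5.649 × 10^-5 TiB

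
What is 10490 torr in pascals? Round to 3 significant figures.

1 torr = 133.322 Pa.
10490 × 133.322 ≈ 1.40 × 10^6 Pa.

1.40 × 10^6 Pa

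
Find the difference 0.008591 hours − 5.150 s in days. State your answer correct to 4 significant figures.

0.0002984 d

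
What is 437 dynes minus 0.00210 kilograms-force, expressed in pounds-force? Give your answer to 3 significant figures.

-0.00365 lbf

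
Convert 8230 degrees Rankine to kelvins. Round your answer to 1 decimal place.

°R = K × 9/5.
Applying the formula gives 4572.2 K.

4572.2 K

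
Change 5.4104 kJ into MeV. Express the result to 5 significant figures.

1 kilojoule = 6.24151e+15 MeV.
Then 5.4104 × 6.24151e+15 ≈ 3.3769e+16 MeV.

3.3769e+16 MeV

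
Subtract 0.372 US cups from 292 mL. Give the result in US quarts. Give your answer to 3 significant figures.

0.216 US qt

292 mL = 0.308553 US qt and 0.372 US cup = 0.0930000 US qt.
0.308553 − 0.0930000 ≈ 0.216 US qt.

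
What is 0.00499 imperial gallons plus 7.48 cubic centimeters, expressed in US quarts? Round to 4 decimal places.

0.0319 US qt

0.00499 imp gal = 0.0239710 US qt and 7.48 cm³ = 0.00790403 US qt.
0.0239710 + 0.00790403 ≈ 0.0319 US qt.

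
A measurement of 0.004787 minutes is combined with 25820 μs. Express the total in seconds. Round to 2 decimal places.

0.004787 min = 0.287220 s and 25820 μs = 0.0258200 s.
0.287220 + 0.0258200 ≈ 0.31 s.

0.31 s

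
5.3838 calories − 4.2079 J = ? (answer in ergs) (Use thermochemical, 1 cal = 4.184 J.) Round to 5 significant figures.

5.3838 cal = 2.25258 × 10^8 erg and 4.2079 J = 4.20790 × 10^7 erg.
2.25258 × 10^8 − 4.20790 × 10^7 ≈ 1.8318 × 10^8 erg.

1.8318 × 10^8 erg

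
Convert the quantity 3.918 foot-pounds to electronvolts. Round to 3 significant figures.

1 foot-pound = 8.46235e+18 eV.
Then 3.918 × 8.46235e+18 ≈ 3.32e+19 eV.

3.32e+19 electronvolts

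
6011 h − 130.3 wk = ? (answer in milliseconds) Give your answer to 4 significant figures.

-5.717e+10 ms

6011 h = 2.16396e+10 ms and 130.3 wk = 7.88054e+10 ms.
2.16396e+10 − 7.88054e+10 ≈ -5.717e+10 ms.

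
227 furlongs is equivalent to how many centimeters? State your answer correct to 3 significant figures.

4.57 × 10^6 centimeters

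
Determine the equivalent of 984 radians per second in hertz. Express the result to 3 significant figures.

1 rad/s = 0.159155 Hz.
Then 984 × 0.159155 ≈ 157 Hz.

157 Hz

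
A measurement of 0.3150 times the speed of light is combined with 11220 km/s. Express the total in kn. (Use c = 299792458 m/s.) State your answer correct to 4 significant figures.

0.3150 c = 1.83566e+8 kn and 11220 km/s = 2.18099e+7 kn.
1.83566e+8 + 2.18099e+7 ≈ 2.054e+8 kn.

2.054e+8 kn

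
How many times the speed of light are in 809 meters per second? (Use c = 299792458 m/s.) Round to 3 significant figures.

1 m/s = 3.33564 × 10^-9 c.
Then 809 × 3.33564 × 10^-9 ≈ 2.70 × 10^-6 c.

2.70 × 10^-6 c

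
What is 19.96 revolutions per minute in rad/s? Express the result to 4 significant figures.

1 revolution per minute = 0.104720 radians per second.
Thus 19.96 × 0.104720 ≈ 2.090 rad/s.

2.090 rad/s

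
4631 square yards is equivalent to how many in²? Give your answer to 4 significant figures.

6.002 × 10^6 in²

1 square yard = 1296.00 in².
4631 × 1296.00 ≈ 6.002 × 10^6 in².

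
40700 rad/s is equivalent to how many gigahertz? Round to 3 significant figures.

1 rad/s = 1.59155 × 10^-10 gigahertz.
So 40700 × 1.59155 × 10^-10 ≈ 6.48 × 10^-6 GHz.

6.48 × 10^-6 GHz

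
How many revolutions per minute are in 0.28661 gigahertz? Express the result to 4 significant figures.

1 GHz = 6.00000 × 10^10 revolutions per minute.
So 0.28661 × 6.00000 × 10^10 ≈ 1.720 × 10^10 rpm.

1.720 × 10^10 rpm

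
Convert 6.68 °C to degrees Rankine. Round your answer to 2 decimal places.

°R = (°C + 273.15) × 9/5.
Applying the formula gives 503.69 °R.

503.69 degrees Rankine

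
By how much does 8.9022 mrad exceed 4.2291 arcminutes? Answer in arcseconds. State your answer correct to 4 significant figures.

1582 arcsec

8.9022 mrad = 1836.21 arcsec and 4.2291 arcmin = 253.746 arcsec.
1836.21 − 253.746 ≈ 1582 arcsec.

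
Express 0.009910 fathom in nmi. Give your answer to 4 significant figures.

1 fathom = 0.000987473 nmi.
Then 0.009910 × 0.000987473 ≈ 9.786e-6 nmi.

9.786e-6 nmi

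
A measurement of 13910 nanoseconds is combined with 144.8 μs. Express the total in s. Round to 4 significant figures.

0.0001587 seconds

13910 ns = 1.39100e-5 s and 144.8 μs = 0.000144800 s.
1.39100e-5 + 0.000144800 ≈ 0.0001587 s.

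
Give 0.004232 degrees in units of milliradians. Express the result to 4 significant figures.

1 ° = 17.4533 milliradians.
Thus 0.004232 × 17.4533 ≈ 0.07386 mrad.

0.07386 mrad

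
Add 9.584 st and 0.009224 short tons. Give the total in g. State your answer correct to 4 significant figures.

69230 g

9.584 st = 60861.2 g and 0.009224 short ton = 8367.87 g.
60861.2 + 8367.87 ≈ 69230 g.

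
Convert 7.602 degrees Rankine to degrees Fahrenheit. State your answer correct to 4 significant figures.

-452.1 °F

°R = °F + 459.67.
Applying the formula gives -452.1 °F.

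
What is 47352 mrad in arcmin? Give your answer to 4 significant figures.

162800 arcminutes

1 mrad = 3.43775 arcminutes.
So 47352 × 3.43775 ≈ 162800 arcmin.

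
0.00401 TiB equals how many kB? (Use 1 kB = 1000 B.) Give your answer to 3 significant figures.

4.41 × 10^6 kilobytes

1 TiB = 1.09951 × 10^9 kB.
Then 0.00401 × 1.09951 × 10^9 ≈ 4.41 × 10^6 kB.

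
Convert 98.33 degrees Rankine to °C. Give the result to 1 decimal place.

-218.5 °C

°R = (°C + 273.15) × 9/5.
Applying the formula gives -218.5 °C.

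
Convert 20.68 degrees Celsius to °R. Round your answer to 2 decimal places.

528.89 °R

°R = (°C + 273.15) × 9/5.
Applying the formula gives 528.89 °R.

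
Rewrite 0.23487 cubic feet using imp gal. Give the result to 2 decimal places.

1.46 imp gal

1 cubic foot = 6.22884 imperial gallons.
Then 0.23487 × 6.22884 ≈ 1.46 imp gal.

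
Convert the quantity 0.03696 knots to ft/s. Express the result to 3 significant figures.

1 kn = 1.68781 feet per second.
0.03696 × 1.68781 ≈ 0.0624 ft/s.

0.0624 ft/s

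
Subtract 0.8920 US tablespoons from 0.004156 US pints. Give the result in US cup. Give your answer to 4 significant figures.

0.004156 US pt = 0.00831200 US cup and 0.8920 US tbsp = 0.0557500 US cup.
0.00831200 − 0.0557500 ≈ -0.04744 US cup.

-0.04744 US cups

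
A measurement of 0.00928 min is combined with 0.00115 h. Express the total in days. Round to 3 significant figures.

5.44 × 10^-5 days

0.00928 min = 6.44444 × 10^-6 d and 0.00115 h = 4.79167 × 10^-5 d.
6.44444 × 10^-6 + 4.79167 × 10^-5 ≈ 5.44 × 10^-5 d.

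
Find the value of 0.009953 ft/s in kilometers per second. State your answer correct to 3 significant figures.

1 ft/s = 0.000304800 km/s.
Then 0.009953 × 0.000304800 ≈ 3.03e-6 km/s.

3.03e-6 kilometers per second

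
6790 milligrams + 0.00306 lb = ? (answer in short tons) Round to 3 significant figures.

6790 mg = 7.48469e-6 short ton and 0.00306 lb = 1.53000e-6 short ton.
7.48469e-6 + 1.53000e-6 ≈ 9.01e-6 short ton.

9.01e-6 short ton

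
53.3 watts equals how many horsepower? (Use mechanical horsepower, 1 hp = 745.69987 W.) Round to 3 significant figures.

0.0715 hp

1 watt = 0.00134102 hp.
53.3 × 0.00134102 ≈ 0.0715 hp.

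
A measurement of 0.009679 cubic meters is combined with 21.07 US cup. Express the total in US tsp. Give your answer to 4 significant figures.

2975 US tsp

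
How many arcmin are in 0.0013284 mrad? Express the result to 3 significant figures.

0.00457 arcmin

1 milliradian = 3.43775 arcminutes.
0.0013284 × 3.43775 ≈ 0.00457 arcmin.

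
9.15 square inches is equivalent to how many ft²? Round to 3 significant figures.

1 square inch = 0.00694444 square feet.
Then 9.15 × 0.00694444 ≈ 0.0635 ft².

0.0635 ft²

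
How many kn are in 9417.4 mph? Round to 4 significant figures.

8183 knots

1 mph = 0.868976 knots.
So 9417.4 × 0.868976 ≈ 8183 kn.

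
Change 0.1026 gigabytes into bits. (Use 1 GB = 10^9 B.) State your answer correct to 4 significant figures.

8.208e+8 bit

1 GB = 8.00000e+9 bit.
0.1026 × 8.00000e+9 ≈ 8.208e+8 bit.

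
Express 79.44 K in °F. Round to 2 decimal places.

K = (°F + 459.67) × 5/9.
Applying the formula gives -316.68 °F.

-316.68 °F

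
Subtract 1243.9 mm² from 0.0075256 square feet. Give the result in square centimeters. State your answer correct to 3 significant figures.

-5.45 cm²

0.0075256 ft² = 6.99151 cm² and 1243.9 mm² = 12.4390 cm².
6.99151 − 12.4390 ≈ -5.45 cm².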